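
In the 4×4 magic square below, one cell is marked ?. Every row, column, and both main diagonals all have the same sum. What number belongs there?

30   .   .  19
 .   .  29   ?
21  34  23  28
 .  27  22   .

Row 3 is complete and sums to 106; that is the magic constant.
Column 3 must total 106; the given cells sum to 74, so (1,3) = 32.
Using anti-diagonal: 19 + 29 + 34 + ? → (4,1) = 106 − 82 = 24.
Row 1 must total 106; the given cells sum to 81, so (1,2) = 25.
From row 4, 106 − (24 + 27 + 22) gives (4,4) = 33.
Using column 1: 30 + 21 + 24 + ? → (2,1) = 106 − 75 = 31.
The remaining cell in column 2 is (2,2) = 106 − 86 = 20.
Column 4 needs 106; the known cells sum to 80, so (2,4) = 26.

26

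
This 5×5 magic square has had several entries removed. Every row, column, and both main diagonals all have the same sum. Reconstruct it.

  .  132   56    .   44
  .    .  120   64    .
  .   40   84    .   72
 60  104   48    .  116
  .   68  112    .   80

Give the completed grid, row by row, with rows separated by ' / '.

Column 3 is already complete: 56 + 120 + 84 + 48 + 112 = 420, so that is the magic constant.
Using row 4: 60 + 104 + 48 + 116 + ? → (4,4) = 420 − 328 = 92.
Column 2 needs 420; the known cells sum to 344, so (2,2) = 76.
Column 5 needs 420; the known cells sum to 312, so (2,5) = 108.
Main diagonal needs 420; the known cells sum to 332, so (1,1) = 88.
From anti-diagonal, 420 − (44 + 64 + 84 + 104) gives (5,1) = 124.
Row 1 must total 420; the given cells sum to 320, so (1,4) = 100.
Row 2 needs 420; the known cells sum to 368, so (2,1) = 52.
Row 5 needs 420; the known cells sum to 384, so (5,4) = 36.
Column 1 needs 420; the known cells sum to 324, so (3,1) = 96.
The remaining cell in column 4 is (3,4) = 420 − 292 = 128.

88 132 56 100 44 / 52 76 120 64 108 / 96 40 84 128 72 / 60 104 48 92 116 / 124 68 112 36 80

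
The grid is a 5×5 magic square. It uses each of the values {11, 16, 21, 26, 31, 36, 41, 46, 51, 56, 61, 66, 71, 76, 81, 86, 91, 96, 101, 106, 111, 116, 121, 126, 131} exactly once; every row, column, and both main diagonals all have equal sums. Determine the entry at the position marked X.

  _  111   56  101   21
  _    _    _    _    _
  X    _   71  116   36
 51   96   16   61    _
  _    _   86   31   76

The 25 entries sum to 1775, so each line sums to 1775/5 = 355.
Using row 1: 111 + 56 + 101 + 21 + ? → (1,1) = 355 − 289 = 66.
Row 4 needs 355; the known cells sum to 224, so (4,5) = 131.
From column 3, 355 − (56 + 71 + 16 + 86) gives (2,3) = 126.
Using column 4: 101 + 116 + 61 + 31 + ? → (2,4) = 355 − 309 = 46.
Column 5 must total 355; the given cells sum to 264, so (2,5) = 91.
Main diagonal: 66 + 71 + 61 + 76 + ? = 355, so (2,2) = 81.
Using anti-diagonal: 21 + 46 + 71 + 96 + ? → (5,1) = 355 − 234 = 121.
The remaining cell in row 2 is (2,1) = 355 − 344 = 11.
Using row 5: 121 + 86 + 31 + 76 + ? → (5,2) = 355 − 314 = 41.
Column 1 must total 355; the given cells sum to 249, so (3,1) = 106.

106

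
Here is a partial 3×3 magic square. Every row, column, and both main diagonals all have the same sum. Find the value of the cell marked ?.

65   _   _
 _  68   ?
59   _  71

56

Main diagonal is complete and sums to 204; that is the magic constant.
Row 3 must total 204; the given cells sum to 130, so (3,2) = 74.
From column 1, 204 − (65 + 59) gives (2,1) = 80.
The remaining cell in column 2 is (1,2) = 204 − 142 = 62.
Anti-diagonal: 68 + 59 + ? = 204, so (1,3) = 77.
From row 2, 204 − (80 + 68) gives (2,3) = 56.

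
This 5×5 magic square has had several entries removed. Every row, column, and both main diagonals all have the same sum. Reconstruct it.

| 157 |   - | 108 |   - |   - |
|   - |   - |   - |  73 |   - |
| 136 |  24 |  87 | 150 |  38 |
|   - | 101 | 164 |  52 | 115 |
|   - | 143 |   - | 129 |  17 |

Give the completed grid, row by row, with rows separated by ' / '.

157 45 108 31 94 / 59 122 10 73 171 / 136 24 87 150 38 / 3 101 164 52 115 / 80 143 66 129 17

Row 3 is already complete: 136 + 24 + 87 + 150 + 38 = 435, so that is the magic constant.
From row 4, 435 − (101 + 164 + 52 + 115) gives (4,1) = 3.
Using column 4: 73 + 150 + 52 + 129 + ? → (1,4) = 435 − 404 = 31.
Using main diagonal: 157 + 87 + 52 + 17 + ? → (2,2) = 435 − 313 = 122.
The remaining cell in column 2 is (1,2) = 435 − 390 = 45.
The remaining cell in row 1 is (1,5) = 435 − 341 = 94.
From column 5, 435 − (94 + 38 + 115 + 17) gives (2,5) = 171.
Using anti-diagonal: 94 + 73 + 87 + 101 + ? → (5,1) = 435 − 355 = 80.
Row 5 needs 435; the known cells sum to 369, so (5,3) = 66.
Column 1 must total 435; the given cells sum to 376, so (2,1) = 59.
Column 3: 108 + 87 + 164 + 66 + ? = 435, so (2,3) = 10.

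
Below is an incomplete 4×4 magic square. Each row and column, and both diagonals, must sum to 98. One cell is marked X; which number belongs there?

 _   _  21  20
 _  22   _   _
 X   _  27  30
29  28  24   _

Row 4 needs 98; the known cells sum to 81, so (4,4) = 17.
The remaining cell in column 3 is (2,3) = 98 − 72 = 26.
Column 4 needs 98; the known cells sum to 67, so (2,4) = 31.
Main diagonal: 22 + 27 + 17 + ? = 98, so (1,1) = 32.
Anti-diagonal: 20 + 26 + 29 + ? = 98, so (3,2) = 23.
Using row 1: 32 + 21 + 20 + ? → (1,2) = 98 − 73 = 25.
The remaining cell in row 2 is (2,1) = 98 − 79 = 19.
From row 3, 98 − (23 + 27 + 30) gives (3,1) = 18.

18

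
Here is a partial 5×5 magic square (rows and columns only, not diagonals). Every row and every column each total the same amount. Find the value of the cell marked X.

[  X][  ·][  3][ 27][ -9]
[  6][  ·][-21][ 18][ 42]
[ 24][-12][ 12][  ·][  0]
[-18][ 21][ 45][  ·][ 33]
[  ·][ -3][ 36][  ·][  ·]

15

Column 3 is complete and sums to 75; that is the magic constant.
Row 2 needs 75; the known cells sum to 45, so (2,2) = 30.
From row 3, 75 − (24 + (-12) + 12 + 0) gives (3,4) = 51.
Row 4 must total 75; the given cells sum to 81, so (4,4) = -6.
Column 2: 30 + (-12) + 21 + (-3) + ? = 75, so (1,2) = 39.
Column 4 must total 75; the given cells sum to 90, so (5,4) = -15.
Column 5 must total 75; the given cells sum to 66, so (5,5) = 9.
From row 1, 75 − (39 + 3 + 27 + (-9)) gives (1,1) = 15.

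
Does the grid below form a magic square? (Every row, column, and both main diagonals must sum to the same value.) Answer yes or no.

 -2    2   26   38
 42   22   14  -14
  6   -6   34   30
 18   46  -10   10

Row 1: -2 + 2 + 26 + 38 = 64.
Row 2: 42 + 22 + 14 + (-14) = 64.
Row 3: 6 + (-6) + 34 + 30 = 64.
Row 4: 18 + 46 + (-10) + 10 = 64.
Column 1: -2 + 42 + 6 + 18 = 64.
Column 2: 2 + 22 + (-6) + 46 = 64.
Column 3: 26 + 14 + 34 + (-10) = 64.
Column 4: 38 + (-14) + 30 + 10 = 64.
Main diagonal: -2 + 22 + 34 + 10 = 64.
Anti-diagonal: 38 + 14 + (-6) + 18 = 64.
All lines sum to 64.

Yes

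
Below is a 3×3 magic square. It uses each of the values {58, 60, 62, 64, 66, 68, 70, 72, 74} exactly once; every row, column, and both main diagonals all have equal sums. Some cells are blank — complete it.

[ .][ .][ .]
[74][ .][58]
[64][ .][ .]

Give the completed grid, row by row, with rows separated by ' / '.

The 9 entries sum to 594, so each line sums to 594/3 = 198.
Row 2 needs 198; the known cells sum to 132, so (2,2) = 66.
Column 1: 74 + 64 + ? = 198, so (1,1) = 60.
From main diagonal, 198 − (60 + 66) gives (3,3) = 72.
Using anti-diagonal: 66 + 64 + ? → (1,3) = 198 − 130 = 68.
The remaining cell in row 1 is (1,2) = 198 − 128 = 70.
The remaining cell in row 3 is (3,2) = 198 − 136 = 62.

60 70 68 / 74 66 58 / 64 62 72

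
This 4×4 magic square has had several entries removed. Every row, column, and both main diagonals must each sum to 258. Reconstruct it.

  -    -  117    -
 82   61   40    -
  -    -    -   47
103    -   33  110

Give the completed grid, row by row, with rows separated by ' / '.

Row 2: 82 + 61 + 40 + ? = 258, so (2,4) = 75.
Row 4 must total 258; the given cells sum to 246, so (4,2) = 12.
The remaining cell in column 3 is (3,3) = 258 − 190 = 68.
Column 4 must total 258; the given cells sum to 232, so (1,4) = 26.
The remaining cell in main diagonal is (1,1) = 258 − 239 = 19.
Anti-diagonal needs 258; the known cells sum to 169, so (3,2) = 89.
Using row 1: 19 + 117 + 26 + ? → (1,2) = 258 − 162 = 96.
The remaining cell in row 3 is (3,1) = 258 − 204 = 54.

19 96 117 26 / 82 61 40 75 / 54 89 68 47 / 103 12 33 110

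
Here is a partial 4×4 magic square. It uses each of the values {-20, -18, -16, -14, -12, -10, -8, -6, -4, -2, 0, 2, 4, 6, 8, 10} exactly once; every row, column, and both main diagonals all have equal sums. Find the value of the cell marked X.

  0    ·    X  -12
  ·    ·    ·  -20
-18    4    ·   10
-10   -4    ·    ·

The 16 entries sum to -80, so each line sums to -80/4 = -20.
Using row 3: -18 + 4 + 10 + ? → (3,3) = -20 − (-4) = -16.
Column 1 must total -20; the given cells sum to -28, so (2,1) = 8.
Column 4: -12 + (-20) + 10 + ? = -20, so (4,4) = 2.
Main diagonal needs -20; the known cells sum to -14, so (2,2) = -6.
Using anti-diagonal: -12 + 4 + (-10) + ? → (2,3) = -20 − (-18) = -2.
Row 4: -10 + (-4) + 2 + ? = -20, so (4,3) = -8.
Column 2 needs -20; the known cells sum to -6, so (1,2) = -14.
Column 3: -2 + (-16) + (-8) + ? = -20, so (1,3) = 6.

6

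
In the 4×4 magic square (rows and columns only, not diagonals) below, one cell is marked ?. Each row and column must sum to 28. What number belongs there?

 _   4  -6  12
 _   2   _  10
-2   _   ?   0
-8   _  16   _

22

The remaining cell in row 1 is (1,1) = 28 − 10 = 18.
From column 1, 28 − (18 + (-2) + (-8)) gives (2,1) = 20.
From column 4, 28 − (12 + 10 + 0) gives (4,4) = 6.
From row 2, 28 − (20 + 2 + 10) gives (2,3) = -4.
Row 4 must total 28; the given cells sum to 14, so (4,2) = 14.
Column 2: 4 + 2 + 14 + ? = 28, so (3,2) = 8.
The remaining cell in column 3 is (3,3) = 28 − 6 = 22.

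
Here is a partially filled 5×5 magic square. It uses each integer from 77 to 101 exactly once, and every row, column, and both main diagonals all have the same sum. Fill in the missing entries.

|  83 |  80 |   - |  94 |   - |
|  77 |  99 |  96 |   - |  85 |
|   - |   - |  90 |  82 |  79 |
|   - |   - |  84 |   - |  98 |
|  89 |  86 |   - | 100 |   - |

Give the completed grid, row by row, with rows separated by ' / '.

83 80 97 94 91 / 77 99 96 88 85 / 101 93 90 82 79 / 95 87 84 81 98 / 89 86 78 100 92

The entries are 77 through 101, which sum to 2225, so each line sums to 2225/5 = 445.
Row 2 needs 445; the known cells sum to 357, so (2,4) = 88.
Using column 4: 94 + 88 + 82 + 100 + ? → (4,4) = 445 − 364 = 81.
The remaining cell in main diagonal is (5,5) = 445 − 353 = 92.
The remaining cell in row 5 is (5,3) = 445 − 367 = 78.
Column 3: 96 + 90 + 84 + 78 + ? = 445, so (1,3) = 97.
Column 5: 85 + 79 + 98 + 92 + ? = 445, so (1,5) = 91.
Anti-diagonal must total 445; the given cells sum to 358, so (4,2) = 87.
Using row 4: 87 + 84 + 81 + 98 + ? → (4,1) = 445 − 350 = 95.
From column 1, 445 − (83 + 77 + 95 + 89) gives (3,1) = 101.
Column 2: 80 + 99 + 87 + 86 + ? = 445, so (3,2) = 93.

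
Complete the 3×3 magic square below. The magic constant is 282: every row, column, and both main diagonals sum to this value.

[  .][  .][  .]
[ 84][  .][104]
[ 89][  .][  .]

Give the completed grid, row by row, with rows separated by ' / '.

The remaining cell in row 2 is (2,2) = 282 − 188 = 94.
Column 1 needs 282; the known cells sum to 173, so (1,1) = 109.
From main diagonal, 282 − (109 + 94) gives (3,3) = 79.
Using anti-diagonal: 94 + 89 + ? → (1,3) = 282 − 183 = 99.
Row 1: 109 + 99 + ? = 282, so (1,2) = 74.
Row 3: 89 + 79 + ? = 282, so (3,2) = 114.

109 74 99 / 84 94 104 / 89 114 79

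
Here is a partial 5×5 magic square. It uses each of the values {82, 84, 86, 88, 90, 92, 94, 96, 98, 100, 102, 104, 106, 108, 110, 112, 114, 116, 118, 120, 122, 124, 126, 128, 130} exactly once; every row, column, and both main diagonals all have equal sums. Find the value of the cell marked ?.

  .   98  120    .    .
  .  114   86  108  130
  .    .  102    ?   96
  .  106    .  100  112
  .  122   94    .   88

124

The 25 entries sum to 2650, so each line sums to 2650/5 = 530.
Row 2 needs 530; the known cells sum to 438, so (2,1) = 92.
Column 2 needs 530; the known cells sum to 440, so (3,2) = 90.
From column 3, 530 − (120 + 86 + 102 + 94) gives (4,3) = 128.
Column 5 needs 530; the known cells sum to 426, so (1,5) = 104.
Main diagonal needs 530; the known cells sum to 404, so (1,1) = 126.
Using anti-diagonal: 104 + 108 + 102 + 106 + ? → (5,1) = 530 − 420 = 110.
Row 1 must total 530; the given cells sum to 448, so (1,4) = 82.
Row 4 needs 530; the known cells sum to 446, so (4,1) = 84.
Row 5: 110 + 122 + 94 + 88 + ? = 530, so (5,4) = 116.
Column 1: 126 + 92 + 84 + 110 + ? = 530, so (3,1) = 118.
The remaining cell in column 4 is (3,4) = 530 − 406 = 124.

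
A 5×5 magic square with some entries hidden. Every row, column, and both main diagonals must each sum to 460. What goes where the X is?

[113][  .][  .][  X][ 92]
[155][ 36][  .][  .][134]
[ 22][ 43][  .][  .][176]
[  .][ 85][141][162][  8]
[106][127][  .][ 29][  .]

71

Row 4 must total 460; the given cells sum to 396, so (4,1) = 64.
The remaining cell in column 2 is (1,2) = 460 − 291 = 169.
Using column 5: 92 + 134 + 176 + 8 + ? → (5,5) = 460 − 410 = 50.
From main diagonal, 460 − (113 + 36 + 162 + 50) gives (3,3) = 99.
Anti-diagonal needs 460; the known cells sum to 382, so (2,4) = 78.
Row 2 must total 460; the given cells sum to 403, so (2,3) = 57.
Using row 3: 22 + 43 + 99 + 176 + ? → (3,4) = 460 − 340 = 120.
Row 5: 106 + 127 + 29 + 50 + ? = 460, so (5,3) = 148.
Column 3 must total 460; the given cells sum to 445, so (1,3) = 15.
Column 4 needs 460; the known cells sum to 389, so (1,4) = 71.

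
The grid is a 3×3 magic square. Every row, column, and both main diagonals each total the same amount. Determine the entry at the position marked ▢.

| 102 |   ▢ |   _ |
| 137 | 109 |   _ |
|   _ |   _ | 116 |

95

Main diagonal is complete and sums to 327; that is the magic constant.
Using row 2: 137 + 109 + ? → (2,3) = 327 − 246 = 81.
From column 1, 327 − (102 + 137) gives (3,1) = 88.
Column 3: 81 + 116 + ? = 327, so (1,3) = 130.
Row 1: 102 + 130 + ? = 327, so (1,2) = 95.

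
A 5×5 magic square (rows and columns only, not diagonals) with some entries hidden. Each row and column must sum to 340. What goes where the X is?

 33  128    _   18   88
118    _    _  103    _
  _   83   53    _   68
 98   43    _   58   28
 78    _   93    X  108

Row 1: 33 + 128 + 18 + 88 + ? = 340, so (1,3) = 73.
From row 4, 340 − (98 + 43 + 58 + 28) gives (4,3) = 113.
Column 1 needs 340; the known cells sum to 327, so (3,1) = 13.
Column 3 must total 340; the given cells sum to 332, so (2,3) = 8.
Column 5: 88 + 68 + 28 + 108 + ? = 340, so (2,5) = 48.
Row 2: 118 + 8 + 103 + 48 + ? = 340, so (2,2) = 63.
Row 3: 13 + 83 + 53 + 68 + ? = 340, so (3,4) = 123.
The remaining cell in column 2 is (5,2) = 340 − 317 = 23.
Column 4 needs 340; the known cells sum to 302, so (5,4) = 38.

38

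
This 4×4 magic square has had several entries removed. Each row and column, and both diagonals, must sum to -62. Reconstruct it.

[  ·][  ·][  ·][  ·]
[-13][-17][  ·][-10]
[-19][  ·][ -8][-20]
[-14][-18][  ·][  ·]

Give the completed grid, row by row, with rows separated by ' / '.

From row 2, -62 − (-13 + (-17) + (-10)) gives (2,3) = -22.
From row 3, -62 − (-19 + (-8) + (-20)) gives (3,2) = -15.
Column 1: -13 + (-19) + (-14) + ? = -62, so (1,1) = -16.
Column 2: -17 + (-15) + (-18) + ? = -62, so (1,2) = -12.
Main diagonal needs -62; the known cells sum to -41, so (4,4) = -21.
From anti-diagonal, -62 − (-22 + (-15) + (-14)) gives (1,4) = -11.
The remaining cell in row 1 is (1,3) = -62 − (-39) = -23.
Using row 4: -14 + (-18) + (-21) + ? → (4,3) = -62 − (-53) = -9.

-16 -12 -23 -11 / -13 -17 -22 -10 / -19 -15 -8 -20 / -14 -18 -9 -21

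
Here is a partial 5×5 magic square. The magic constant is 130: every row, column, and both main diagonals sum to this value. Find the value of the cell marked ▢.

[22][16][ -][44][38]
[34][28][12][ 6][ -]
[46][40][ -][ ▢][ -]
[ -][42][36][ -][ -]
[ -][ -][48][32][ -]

From row 1, 130 − (22 + 16 + 44 + 38) gives (1,3) = 10.
Using row 2: 34 + 28 + 12 + 6 + ? → (2,5) = 130 − 80 = 50.
Using column 2: 16 + 28 + 40 + 42 + ? → (5,2) = 130 − 126 = 4.
From column 3, 130 − (10 + 12 + 36 + 48) gives (3,3) = 24.
The remaining cell in anti-diagonal is (5,1) = 130 − 110 = 20.
Row 5: 20 + 4 + 48 + 32 + ? = 130, so (5,5) = 26.
Column 1: 22 + 34 + 46 + 20 + ? = 130, so (4,1) = 8.
From main diagonal, 130 − (22 + 28 + 24 + 26) gives (4,4) = 30.
Row 4 needs 130; the known cells sum to 116, so (4,5) = 14.
Column 4: 44 + 6 + 30 + 32 + ? = 130, so (3,4) = 18.

18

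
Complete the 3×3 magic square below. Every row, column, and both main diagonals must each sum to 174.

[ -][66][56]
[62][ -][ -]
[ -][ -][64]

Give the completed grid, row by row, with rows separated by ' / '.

Row 1: 66 + 56 + ? = 174, so (1,1) = 52.
Column 1 must total 174; the given cells sum to 114, so (3,1) = 60.
Using column 3: 56 + 64 + ? → (2,3) = 174 − 120 = 54.
From main diagonal, 174 − (52 + 64) gives (2,2) = 58.
Row 3: 60 + 64 + ? = 174, so (3,2) = 50.

52 66 56 / 62 58 54 / 60 50 64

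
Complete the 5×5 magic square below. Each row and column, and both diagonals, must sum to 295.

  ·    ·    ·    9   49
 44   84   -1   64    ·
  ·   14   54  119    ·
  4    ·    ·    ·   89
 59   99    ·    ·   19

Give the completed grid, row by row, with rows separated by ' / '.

114 29 94 9 49 / 44 84 -1 64 104 / 74 14 54 119 34 / 4 69 109 24 89 / 59 99 39 79 19

The remaining cell in row 2 is (2,5) = 295 − 191 = 104.
Column 5 must total 295; the given cells sum to 261, so (3,5) = 34.
Anti-diagonal needs 295; the known cells sum to 226, so (4,2) = 69.
Row 3: 14 + 54 + 119 + 34 + ? = 295, so (3,1) = 74.
Column 1 needs 295; the known cells sum to 181, so (1,1) = 114.
The remaining cell in column 2 is (1,2) = 295 − 266 = 29.
Main diagonal: 114 + 84 + 54 + 19 + ? = 295, so (4,4) = 24.
The remaining cell in row 1 is (1,3) = 295 − 201 = 94.
Using row 4: 4 + 69 + 24 + 89 + ? → (4,3) = 295 − 186 = 109.
Column 3 needs 295; the known cells sum to 256, so (5,3) = 39.
From column 4, 295 − (9 + 64 + 119 + 24) gives (5,4) = 79.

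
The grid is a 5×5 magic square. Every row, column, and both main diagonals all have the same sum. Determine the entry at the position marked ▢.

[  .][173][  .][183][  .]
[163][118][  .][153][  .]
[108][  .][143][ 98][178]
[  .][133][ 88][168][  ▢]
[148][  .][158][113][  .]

Column 4 is complete and sums to 715; that is the magic constant.
The remaining cell in row 3 is (3,2) = 715 − 527 = 188.
Column 2 must total 715; the given cells sum to 612, so (5,2) = 103.
The remaining cell in anti-diagonal is (1,5) = 715 − 577 = 138.
The remaining cell in row 5 is (5,5) = 715 − 522 = 193.
Main diagonal must total 715; the given cells sum to 622, so (1,1) = 93.
The remaining cell in row 1 is (1,3) = 715 − 587 = 128.
Column 1 must total 715; the given cells sum to 512, so (4,1) = 203.
Column 3 needs 715; the known cells sum to 517, so (2,3) = 198.
Row 2: 163 + 118 + 198 + 153 + ? = 715, so (2,5) = 83.
Row 4: 203 + 133 + 88 + 168 + ? = 715, so (4,5) = 123.

123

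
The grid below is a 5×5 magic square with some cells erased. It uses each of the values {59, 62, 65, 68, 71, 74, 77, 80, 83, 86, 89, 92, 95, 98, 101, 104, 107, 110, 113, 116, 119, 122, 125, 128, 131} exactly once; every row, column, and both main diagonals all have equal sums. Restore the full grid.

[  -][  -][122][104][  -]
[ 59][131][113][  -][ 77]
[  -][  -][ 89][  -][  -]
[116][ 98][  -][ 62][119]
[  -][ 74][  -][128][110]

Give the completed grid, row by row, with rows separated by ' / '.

83 65 122 104 101 / 59 131 113 95 77 / 125 107 89 86 68 / 116 98 80 62 119 / 92 74 71 128 110

The 25 entries sum to 2375, so each line sums to 2375/5 = 475.
Row 2 needs 475; the known cells sum to 380, so (2,4) = 95.
The remaining cell in row 4 is (4,3) = 475 − 395 = 80.
The remaining cell in column 3 is (5,3) = 475 − 404 = 71.
Column 4 needs 475; the known cells sum to 389, so (3,4) = 86.
From main diagonal, 475 − (131 + 89 + 62 + 110) gives (1,1) = 83.
Row 5: 74 + 71 + 128 + 110 + ? = 475, so (5,1) = 92.
From column 1, 475 − (83 + 59 + 116 + 92) gives (3,1) = 125.
Anti-diagonal must total 475; the given cells sum to 374, so (1,5) = 101.
Using row 1: 83 + 122 + 104 + 101 + ? → (1,2) = 475 − 410 = 65.
Using column 2: 65 + 131 + 98 + 74 + ? → (3,2) = 475 − 368 = 107.
The remaining cell in column 5 is (3,5) = 475 − 407 = 68.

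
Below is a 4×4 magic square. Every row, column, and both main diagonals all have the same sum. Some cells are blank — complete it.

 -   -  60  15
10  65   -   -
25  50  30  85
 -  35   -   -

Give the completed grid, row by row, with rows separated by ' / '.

Row 3 is already complete: 25 + 50 + 30 + 85 = 190, so that is the magic constant.
Column 2 needs 190; the known cells sum to 150, so (1,2) = 40.
Row 1 must total 190; the given cells sum to 115, so (1,1) = 75.
The remaining cell in column 1 is (4,1) = 190 − 110 = 80.
Main diagonal: 75 + 65 + 30 + ? = 190, so (4,4) = 20.
Anti-diagonal: 15 + 50 + 80 + ? = 190, so (2,3) = 45.
Row 2 needs 190; the known cells sum to 120, so (2,4) = 70.
Row 4 needs 190; the known cells sum to 135, so (4,3) = 55.

75 40 60 15 / 10 65 45 70 / 25 50 30 85 / 80 35 55 20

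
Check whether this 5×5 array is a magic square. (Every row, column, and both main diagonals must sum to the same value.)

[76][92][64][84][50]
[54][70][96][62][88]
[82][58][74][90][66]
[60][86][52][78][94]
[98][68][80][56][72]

Row 1: 76 + 92 + 64 + 84 + 50 = 366.
Row 2: 54 + 70 + 96 + 62 + 88 = 370.
Row 3: 82 + 58 + 74 + 90 + 66 = 370.
Row 4: 60 + 86 + 52 + 78 + 94 = 370.
Row 5: 98 + 68 + 80 + 56 + 72 = 374.
Column 1: 76 + 54 + 82 + 60 + 98 = 370.
Column 2: 92 + 70 + 58 + 86 + 68 = 374.
Column 3: 64 + 96 + 74 + 52 + 80 = 366.
Column 4: 84 + 62 + 90 + 78 + 56 = 370.
Column 5: 50 + 88 + 66 + 94 + 72 = 370.
Main diagonal: 76 + 70 + 74 + 78 + 72 = 370.
Anti-diagonal: 50 + 62 + 74 + 86 + 98 = 370.

No — column 3 sums to 366 but row 5 sums to 374.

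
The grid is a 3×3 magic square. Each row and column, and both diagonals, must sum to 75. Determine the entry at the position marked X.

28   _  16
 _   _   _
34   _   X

Row 1 must total 75; the given cells sum to 44, so (1,2) = 31.
The remaining cell in column 1 is (2,1) = 75 − 62 = 13.
The remaining cell in anti-diagonal is (2,2) = 75 − 50 = 25.
Row 2 needs 75; the known cells sum to 38, so (2,3) = 37.
Using column 2: 31 + 25 + ? → (3,2) = 75 − 56 = 19.
Using column 3: 16 + 37 + ? → (3,3) = 75 − 53 = 22.

22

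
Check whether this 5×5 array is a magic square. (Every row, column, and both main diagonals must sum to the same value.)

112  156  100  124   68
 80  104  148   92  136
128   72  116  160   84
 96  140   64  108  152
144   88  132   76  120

Row 1: 112 + 156 + 100 + 124 + 68 = 560.
Row 2: 80 + 104 + 148 + 92 + 136 = 560.
Row 3: 128 + 72 + 116 + 160 + 84 = 560.
Row 4: 96 + 140 + 64 + 108 + 152 = 560.
Row 5: 144 + 88 + 132 + 76 + 120 = 560.
Column 1: 112 + 80 + 128 + 96 + 144 = 560.
Column 2: 156 + 104 + 72 + 140 + 88 = 560.
Column 3: 100 + 148 + 116 + 64 + 132 = 560.
Column 4: 124 + 92 + 160 + 108 + 76 = 560.
Column 5: 68 + 136 + 84 + 152 + 120 = 560.
Main diagonal: 112 + 104 + 116 + 108 + 120 = 560.
Anti-diagonal: 68 + 92 + 116 + 140 + 144 = 560.
All lines sum to 560.

Yes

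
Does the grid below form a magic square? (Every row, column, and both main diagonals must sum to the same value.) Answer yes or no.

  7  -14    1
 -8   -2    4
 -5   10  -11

Yes

Row 1: 7 + (-14) + 1 = -6.
Row 2: -8 + (-2) + 4 = -6.
Row 3: -5 + 10 + (-11) = -6.
Column 1: 7 + (-8) + (-5) = -6.
Column 2: -14 + (-2) + 10 = -6.
Column 3: 1 + 4 + (-11) = -6.
Main diagonal: 7 + (-2) + (-11) = -6.
Anti-diagonal: 1 + (-2) + (-5) = -6.
All lines sum to -6.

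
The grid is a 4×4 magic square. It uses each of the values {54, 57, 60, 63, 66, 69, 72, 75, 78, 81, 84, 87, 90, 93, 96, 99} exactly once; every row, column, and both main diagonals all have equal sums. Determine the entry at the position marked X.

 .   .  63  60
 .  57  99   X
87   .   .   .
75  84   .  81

96

The 16 entries sum to 1224, so each line sums to 1224/4 = 306.
Row 4 must total 306; the given cells sum to 240, so (4,3) = 66.
Column 3: 63 + 99 + 66 + ? = 306, so (3,3) = 78.
Main diagonal must total 306; the given cells sum to 216, so (1,1) = 90.
From anti-diagonal, 306 − (60 + 99 + 75) gives (3,2) = 72.
Row 1 must total 306; the given cells sum to 213, so (1,2) = 93.
From row 3, 306 − (87 + 72 + 78) gives (3,4) = 69.
Column 1 needs 306; the known cells sum to 252, so (2,1) = 54.
The remaining cell in column 4 is (2,4) = 306 − 210 = 96.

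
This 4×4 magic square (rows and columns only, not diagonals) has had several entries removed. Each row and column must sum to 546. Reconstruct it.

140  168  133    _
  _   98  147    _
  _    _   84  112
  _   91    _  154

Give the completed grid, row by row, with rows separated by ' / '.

Using row 1: 140 + 168 + 133 + ? → (1,4) = 546 − 441 = 105.
Column 2 needs 546; the known cells sum to 357, so (3,2) = 189.
From column 3, 546 − (133 + 147 + 84) gives (4,3) = 182.
Column 4: 105 + 112 + 154 + ? = 546, so (2,4) = 175.
Row 2: 98 + 147 + 175 + ? = 546, so (2,1) = 126.
Row 3 needs 546; the known cells sum to 385, so (3,1) = 161.
Row 4 needs 546; the known cells sum to 427, so (4,1) = 119.

140 168 133 105 / 126 98 147 175 / 161 189 84 112 / 119 91 182 154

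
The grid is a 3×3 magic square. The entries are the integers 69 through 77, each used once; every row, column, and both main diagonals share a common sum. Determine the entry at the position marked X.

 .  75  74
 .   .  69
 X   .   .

72

The entries are 69 through 77, which sum to 657, so each line sums to 657/3 = 219.
From row 1, 219 − (75 + 74) gives (1,1) = 70.
The remaining cell in column 3 is (3,3) = 219 − 143 = 76.
Main diagonal must total 219; the given cells sum to 146, so (2,2) = 73.
Anti-diagonal needs 219; the known cells sum to 147, so (3,1) = 72.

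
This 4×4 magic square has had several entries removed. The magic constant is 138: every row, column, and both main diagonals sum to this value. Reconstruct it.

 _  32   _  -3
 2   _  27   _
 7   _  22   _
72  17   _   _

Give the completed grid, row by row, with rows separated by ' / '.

Column 1 needs 138; the known cells sum to 81, so (1,1) = 57.
From anti-diagonal, 138 − (-3 + 27 + 72) gives (3,2) = 42.
The remaining cell in row 1 is (1,3) = 138 − 86 = 52.
Row 3 must total 138; the given cells sum to 71, so (3,4) = 67.
The remaining cell in column 2 is (2,2) = 138 − 91 = 47.
Column 3 must total 138; the given cells sum to 101, so (4,3) = 37.
Using main diagonal: 57 + 47 + 22 + ? → (4,4) = 138 − 126 = 12.
Row 2 needs 138; the known cells sum to 76, so (2,4) = 62.

57 32 52 -3 / 2 47 27 62 / 7 42 22 67 / 72 17 37 12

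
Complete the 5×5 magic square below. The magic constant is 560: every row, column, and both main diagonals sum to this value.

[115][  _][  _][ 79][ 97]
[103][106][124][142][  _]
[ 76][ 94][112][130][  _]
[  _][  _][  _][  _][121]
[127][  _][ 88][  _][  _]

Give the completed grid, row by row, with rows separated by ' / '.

115 133 136 79 97 / 103 106 124 142 85 / 76 94 112 130 148 / 139 82 100 118 121 / 127 145 88 91 109

The remaining cell in row 2 is (2,5) = 560 − 475 = 85.
The remaining cell in row 3 is (3,5) = 560 − 412 = 148.
From column 1, 560 − (115 + 103 + 76 + 127) gives (4,1) = 139.
From column 5, 560 − (97 + 85 + 148 + 121) gives (5,5) = 109.
Main diagonal needs 560; the known cells sum to 442, so (4,4) = 118.
From anti-diagonal, 560 − (97 + 142 + 112 + 127) gives (4,2) = 82.
The remaining cell in row 4 is (4,3) = 560 − 460 = 100.
Column 3 must total 560; the given cells sum to 424, so (1,3) = 136.
Column 4 needs 560; the known cells sum to 469, so (5,4) = 91.
Row 1 needs 560; the known cells sum to 427, so (1,2) = 133.
Row 5: 127 + 88 + 91 + 109 + ? = 560, so (5,2) = 145.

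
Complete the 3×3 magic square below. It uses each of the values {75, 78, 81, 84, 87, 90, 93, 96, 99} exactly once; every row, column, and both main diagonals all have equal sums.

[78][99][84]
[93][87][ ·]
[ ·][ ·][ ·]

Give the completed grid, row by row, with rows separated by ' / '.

78 99 84 / 93 87 81 / 90 75 96

The 9 entries sum to 783, so each line sums to 783/3 = 261.
Row 2 must total 261; the given cells sum to 180, so (2,3) = 81.
From column 1, 261 − (78 + 93) gives (3,1) = 90.
Column 2: 99 + 87 + ? = 261, so (3,2) = 75.
Column 3 needs 261; the known cells sum to 165, so (3,3) = 96.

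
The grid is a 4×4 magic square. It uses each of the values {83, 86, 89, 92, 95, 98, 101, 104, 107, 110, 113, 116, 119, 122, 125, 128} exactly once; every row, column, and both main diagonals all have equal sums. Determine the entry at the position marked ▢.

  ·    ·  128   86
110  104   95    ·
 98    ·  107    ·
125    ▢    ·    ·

83

The 16 entries sum to 1688, so each line sums to 1688/4 = 422.
Row 2 must total 422; the given cells sum to 309, so (2,4) = 113.
Column 1 needs 422; the known cells sum to 333, so (1,1) = 89.
Column 3 needs 422; the known cells sum to 330, so (4,3) = 92.
Main diagonal needs 422; the known cells sum to 300, so (4,4) = 122.
Anti-diagonal needs 422; the known cells sum to 306, so (3,2) = 116.
The remaining cell in row 1 is (1,2) = 422 − 303 = 119.
Row 3: 98 + 116 + 107 + ? = 422, so (3,4) = 101.
Row 4: 125 + 92 + 122 + ? = 422, so (4,2) = 83.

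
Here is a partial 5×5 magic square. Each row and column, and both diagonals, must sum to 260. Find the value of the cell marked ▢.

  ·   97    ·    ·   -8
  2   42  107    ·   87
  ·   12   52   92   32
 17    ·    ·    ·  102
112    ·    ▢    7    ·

Row 2: 2 + 42 + 107 + 87 + ? = 260, so (2,4) = 22.
Row 3: 12 + 52 + 92 + 32 + ? = 260, so (3,1) = 72.
Column 1: 2 + 72 + 17 + 112 + ? = 260, so (1,1) = 57.
Column 5 needs 260; the known cells sum to 213, so (5,5) = 47.
The remaining cell in main diagonal is (4,4) = 260 − 198 = 62.
Using anti-diagonal: -8 + 22 + 52 + 112 + ? → (4,2) = 260 − 178 = 82.
Row 4: 17 + 82 + 62 + 102 + ? = 260, so (4,3) = -3.
The remaining cell in column 2 is (5,2) = 260 − 233 = 27.
Column 4: 22 + 92 + 62 + 7 + ? = 260, so (1,4) = 77.
Row 1: 57 + 97 + 77 + (-8) + ? = 260, so (1,3) = 37.
Using row 5: 112 + 27 + 7 + 47 + ? → (5,3) = 260 − 193 = 67.

67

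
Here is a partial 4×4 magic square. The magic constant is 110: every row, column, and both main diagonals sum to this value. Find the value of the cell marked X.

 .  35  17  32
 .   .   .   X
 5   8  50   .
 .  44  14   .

20

From row 1, 110 − (35 + 17 + 32) gives (1,1) = 26.
From row 3, 110 − (5 + 8 + 50) gives (3,4) = 47.
Column 2: 35 + 8 + 44 + ? = 110, so (2,2) = 23.
From column 3, 110 − (17 + 50 + 14) gives (2,3) = 29.
From main diagonal, 110 − (26 + 23 + 50) gives (4,4) = 11.
Anti-diagonal: 32 + 29 + 8 + ? = 110, so (4,1) = 41.
Using column 1: 26 + 5 + 41 + ? → (2,1) = 110 − 72 = 38.
Column 4 must total 110; the given cells sum to 90, so (2,4) = 20.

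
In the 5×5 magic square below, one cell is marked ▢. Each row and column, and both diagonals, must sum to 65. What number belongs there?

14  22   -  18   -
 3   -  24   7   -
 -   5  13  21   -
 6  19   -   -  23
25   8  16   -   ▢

Column 1 must total 65; the given cells sum to 48, so (3,1) = 17.
Using column 2: 22 + 5 + 19 + 8 + ? → (2,2) = 65 − 54 = 11.
From anti-diagonal, 65 − (7 + 13 + 19 + 25) gives (1,5) = 1.
Row 1 must total 65; the given cells sum to 55, so (1,3) = 10.
Row 2: 3 + 11 + 24 + 7 + ? = 65, so (2,5) = 20.
Row 3 needs 65; the known cells sum to 56, so (3,5) = 9.
Column 3 needs 65; the known cells sum to 63, so (4,3) = 2.
Column 5: 1 + 20 + 9 + 23 + ? = 65, so (5,5) = 12.

12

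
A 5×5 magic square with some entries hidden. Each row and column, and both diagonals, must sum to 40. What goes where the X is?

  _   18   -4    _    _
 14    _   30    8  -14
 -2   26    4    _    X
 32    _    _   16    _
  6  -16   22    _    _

20

From row 2, 40 − (14 + 30 + 8 + (-14)) gives (2,2) = 2.
From column 1, 40 − (14 + (-2) + 32 + 6) gives (1,1) = -10.
Column 2: 18 + 2 + 26 + (-16) + ? = 40, so (4,2) = 10.
Column 3 must total 40; the given cells sum to 52, so (4,3) = -12.
The remaining cell in main diagonal is (5,5) = 40 − 12 = 28.
Anti-diagonal: 8 + 4 + 10 + 6 + ? = 40, so (1,5) = 12.
Row 1: -10 + 18 + (-4) + 12 + ? = 40, so (1,4) = 24.
Row 4 needs 40; the known cells sum to 46, so (4,5) = -6.
Row 5 needs 40; the known cells sum to 40, so (5,4) = 0.
Column 4 needs 40; the known cells sum to 48, so (3,4) = -8.
From column 5, 40 − (12 + (-14) + (-6) + 28) gives (3,5) = 20.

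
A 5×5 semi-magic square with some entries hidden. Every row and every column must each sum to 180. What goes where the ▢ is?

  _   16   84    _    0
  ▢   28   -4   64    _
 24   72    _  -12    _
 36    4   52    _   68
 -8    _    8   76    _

80

Row 4 needs 180; the known cells sum to 160, so (4,4) = 20.
Column 2 needs 180; the known cells sum to 120, so (5,2) = 60.
From column 3, 180 − (84 + (-4) + 52 + 8) gives (3,3) = 40.
Column 4 must total 180; the given cells sum to 148, so (1,4) = 32.
Row 1 needs 180; the known cells sum to 132, so (1,1) = 48.
Row 3 needs 180; the known cells sum to 124, so (3,5) = 56.
From row 5, 180 − (-8 + 60 + 8 + 76) gives (5,5) = 44.
Column 1: 48 + 24 + 36 + (-8) + ? = 180, so (2,1) = 80.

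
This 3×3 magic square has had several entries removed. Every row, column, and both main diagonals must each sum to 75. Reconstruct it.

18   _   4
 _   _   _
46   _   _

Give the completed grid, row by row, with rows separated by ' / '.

18 53 4 / 11 25 39 / 46 -3 32

Using row 1: 18 + 4 + ? → (1,2) = 75 − 22 = 53.
Using column 1: 18 + 46 + ? → (2,1) = 75 − 64 = 11.
Using anti-diagonal: 4 + 46 + ? → (2,2) = 75 − 50 = 25.
Row 2 needs 75; the known cells sum to 36, so (2,3) = 39.
Using column 2: 53 + 25 + ? → (3,2) = 75 − 78 = -3.
Using column 3: 4 + 39 + ? → (3,3) = 75 − 43 = 32.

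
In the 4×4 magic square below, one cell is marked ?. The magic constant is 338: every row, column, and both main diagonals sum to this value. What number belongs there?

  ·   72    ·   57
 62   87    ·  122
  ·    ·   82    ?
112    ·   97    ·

Row 2 needs 338; the known cells sum to 271, so (2,3) = 67.
The remaining cell in column 3 is (1,3) = 338 − 246 = 92.
Using anti-diagonal: 57 + 67 + 112 + ? → (3,2) = 338 − 236 = 102.
Row 1 needs 338; the known cells sum to 221, so (1,1) = 117.
Column 1: 117 + 62 + 112 + ? = 338, so (3,1) = 47.
Using column 2: 72 + 87 + 102 + ? → (4,2) = 338 − 261 = 77.
Main diagonal: 117 + 87 + 82 + ? = 338, so (4,4) = 52.
Row 3 must total 338; the given cells sum to 231, so (3,4) = 107.

107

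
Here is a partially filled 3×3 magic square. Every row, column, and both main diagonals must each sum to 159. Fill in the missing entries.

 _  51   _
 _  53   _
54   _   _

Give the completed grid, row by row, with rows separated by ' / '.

From column 2, 159 − (51 + 53) gives (3,2) = 55.
The remaining cell in anti-diagonal is (1,3) = 159 − 107 = 52.
From row 1, 159 − (51 + 52) gives (1,1) = 56.
Row 3 needs 159; the known cells sum to 109, so (3,3) = 50.
Column 1: 56 + 54 + ? = 159, so (2,1) = 49.
The remaining cell in column 3 is (2,3) = 159 − 102 = 57.

56 51 52 / 49 53 57 / 54 55 50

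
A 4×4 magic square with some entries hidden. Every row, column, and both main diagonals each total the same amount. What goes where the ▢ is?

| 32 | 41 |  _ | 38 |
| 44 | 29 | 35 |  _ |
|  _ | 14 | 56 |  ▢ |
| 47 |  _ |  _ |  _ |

53

Anti-diagonal is complete and sums to 134; that is the magic constant.
From row 1, 134 − (32 + 41 + 38) gives (1,3) = 23.
From row 2, 134 − (44 + 29 + 35) gives (2,4) = 26.
From column 1, 134 − (32 + 44 + 47) gives (3,1) = 11.
The remaining cell in column 2 is (4,2) = 134 − 84 = 50.
Column 3: 23 + 35 + 56 + ? = 134, so (4,3) = 20.
Using main diagonal: 32 + 29 + 56 + ? → (4,4) = 134 − 117 = 17.
Row 3 must total 134; the given cells sum to 81, so (3,4) = 53.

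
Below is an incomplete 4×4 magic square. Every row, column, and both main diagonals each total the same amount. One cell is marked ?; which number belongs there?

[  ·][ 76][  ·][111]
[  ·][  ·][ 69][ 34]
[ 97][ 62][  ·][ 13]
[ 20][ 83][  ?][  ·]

55

Anti-diagonal is complete and sums to 262; that is the magic constant.
The remaining cell in row 3 is (3,3) = 262 − 172 = 90.
The remaining cell in column 2 is (2,2) = 262 − 221 = 41.
Using column 4: 111 + 34 + 13 + ? → (4,4) = 262 − 158 = 104.
Using main diagonal: 41 + 90 + 104 + ? → (1,1) = 262 − 235 = 27.
The remaining cell in row 1 is (1,3) = 262 − 214 = 48.
The remaining cell in row 2 is (2,1) = 262 − 144 = 118.
Row 4: 20 + 83 + 104 + ? = 262, so (4,3) = 55.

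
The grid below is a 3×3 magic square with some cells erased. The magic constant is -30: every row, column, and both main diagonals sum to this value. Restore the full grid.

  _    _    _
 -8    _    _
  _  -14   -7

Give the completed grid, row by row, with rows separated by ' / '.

-13 -6 -11 / -8 -10 -12 / -9 -14 -7

Row 3 needs -30; the known cells sum to -21, so (3,1) = -9.
Using column 1: -8 + (-9) + ? → (1,1) = -30 − (-17) = -13.
Main diagonal needs -30; the known cells sum to -20, so (2,2) = -10.
Anti-diagonal: -10 + (-9) + ? = -30, so (1,3) = -11.
Row 1 needs -30; the known cells sum to -24, so (1,2) = -6.
From row 2, -30 − (-8 + (-10)) gives (2,3) = -12.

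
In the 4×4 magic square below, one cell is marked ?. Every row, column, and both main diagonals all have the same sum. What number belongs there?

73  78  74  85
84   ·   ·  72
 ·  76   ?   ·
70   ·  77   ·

Row 1 is complete and sums to 310; that is the magic constant.
Column 1 needs 310; the known cells sum to 227, so (3,1) = 83.
Anti-diagonal needs 310; the known cells sum to 231, so (2,3) = 79.
Row 2 needs 310; the known cells sum to 235, so (2,2) = 75.
Using column 2: 78 + 75 + 76 + ? → (4,2) = 310 − 229 = 81.
Column 3 must total 310; the given cells sum to 230, so (3,3) = 80.

80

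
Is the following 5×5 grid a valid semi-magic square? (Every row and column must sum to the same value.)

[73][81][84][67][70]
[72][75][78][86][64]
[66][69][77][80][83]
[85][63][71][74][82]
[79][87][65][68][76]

Yes

Row 1: 73 + 81 + 84 + 67 + 70 = 375.
Row 2: 72 + 75 + 78 + 86 + 64 = 375.
Row 3: 66 + 69 + 77 + 80 + 83 = 375.
Row 4: 85 + 63 + 71 + 74 + 82 = 375.
Row 5: 79 + 87 + 65 + 68 + 76 = 375.
Column 1: 73 + 72 + 66 + 85 + 79 = 375.
Column 2: 81 + 75 + 69 + 63 + 87 = 375.
Column 3: 84 + 78 + 77 + 71 + 65 = 375.
Column 4: 67 + 86 + 80 + 74 + 68 = 375.
Column 5: 70 + 64 + 83 + 82 + 76 = 375.
All lines sum to 375.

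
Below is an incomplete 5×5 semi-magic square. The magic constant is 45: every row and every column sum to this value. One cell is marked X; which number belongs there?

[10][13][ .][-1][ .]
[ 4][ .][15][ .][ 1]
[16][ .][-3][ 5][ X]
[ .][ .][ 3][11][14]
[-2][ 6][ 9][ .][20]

Row 5 must total 45; the given cells sum to 33, so (5,4) = 12.
From column 1, 45 − (10 + 4 + 16 + (-2)) gives (4,1) = 17.
The remaining cell in column 3 is (1,3) = 45 − 24 = 21.
From column 4, 45 − (-1 + 5 + 11 + 12) gives (2,4) = 18.
Row 1 needs 45; the known cells sum to 43, so (1,5) = 2.
Using row 2: 4 + 15 + 18 + 1 + ? → (2,2) = 45 − 38 = 7.
Row 4 needs 45; the known cells sum to 45, so (4,2) = 0.
Column 2 needs 45; the known cells sum to 26, so (3,2) = 19.
Using column 5: 2 + 1 + 14 + 20 + ? → (3,5) = 45 − 37 = 8.

8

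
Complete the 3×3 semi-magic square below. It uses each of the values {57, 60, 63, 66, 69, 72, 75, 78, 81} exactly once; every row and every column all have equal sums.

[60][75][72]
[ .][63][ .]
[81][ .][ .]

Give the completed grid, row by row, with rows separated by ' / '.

60 75 72 / 66 63 78 / 81 69 57

The 9 entries sum to 621, so each line sums to 621/3 = 207.
Column 1 must total 207; the given cells sum to 141, so (2,1) = 66.
From column 2, 207 − (75 + 63) gives (3,2) = 69.
Row 2 must total 207; the given cells sum to 129, so (2,3) = 78.
Row 3: 81 + 69 + ? = 207, so (3,3) = 57.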